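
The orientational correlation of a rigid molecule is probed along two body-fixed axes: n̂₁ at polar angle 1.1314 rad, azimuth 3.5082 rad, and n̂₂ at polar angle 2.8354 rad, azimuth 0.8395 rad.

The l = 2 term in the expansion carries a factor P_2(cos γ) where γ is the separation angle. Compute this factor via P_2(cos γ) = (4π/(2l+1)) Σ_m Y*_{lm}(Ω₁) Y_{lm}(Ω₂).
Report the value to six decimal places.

0.130763

Term-by-term m-sum for l=2 (normalisation 4π/5 = 2.513274):
  m=-2: (0.235075, 0.211737) × (-0.003790, -0.034892) = (0.006497, -0.009005)  (running Σ = (0.006497, -0.009005))
  m=-1: (-0.277655, -0.106610) × (-0.148285, 0.165265) = (0.058791, -0.030078)  (running Σ = (0.065288, -0.039083))
  m=0: (-0.144172, -0.000000) × (0.544813, 0.000000) = (-0.078547, -0.000000)  (running Σ = (-0.013259, -0.039083))
  m=1: (0.277655, -0.106610) × (0.148285, 0.165265) = (0.058791, 0.030078)  (running Σ = (0.045532, -0.009005))
  m=2: (0.235075, -0.211737) × (-0.003790, 0.034892) = (0.006497, 0.009005)  (running Σ = (0.052029, -0.000000))
Total Σ_m = (0.052029, -0.000000). Multiply by 2.513274: (0.130763, -0.000000). P_2(cos γ) = 0.130763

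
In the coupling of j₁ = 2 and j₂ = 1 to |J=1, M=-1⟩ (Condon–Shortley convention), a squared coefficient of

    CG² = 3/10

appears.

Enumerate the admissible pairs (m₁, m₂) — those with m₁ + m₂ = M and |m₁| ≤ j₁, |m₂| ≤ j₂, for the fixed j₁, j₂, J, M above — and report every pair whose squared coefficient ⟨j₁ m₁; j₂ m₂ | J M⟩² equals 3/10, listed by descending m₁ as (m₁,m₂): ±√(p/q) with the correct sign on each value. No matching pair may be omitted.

Admissible pairs with m₁+m₂ = M = -1: (-2,1), (-1,0), (0,-1)
  (m₁,m₂)=(0,-1): CG² = 1/10, CG = +√(1/10)
  (m₁,m₂)=(-1,0): CG² = 3/10, CG = −√(3/10)   ← matches the target
  (m₁,m₂)=(-2,1): CG² = 3/5, CG = +√(3/5)
Pairs with CG² = 3/10: (-1,0): −√(3/10)

(-1,0): −√(3/10)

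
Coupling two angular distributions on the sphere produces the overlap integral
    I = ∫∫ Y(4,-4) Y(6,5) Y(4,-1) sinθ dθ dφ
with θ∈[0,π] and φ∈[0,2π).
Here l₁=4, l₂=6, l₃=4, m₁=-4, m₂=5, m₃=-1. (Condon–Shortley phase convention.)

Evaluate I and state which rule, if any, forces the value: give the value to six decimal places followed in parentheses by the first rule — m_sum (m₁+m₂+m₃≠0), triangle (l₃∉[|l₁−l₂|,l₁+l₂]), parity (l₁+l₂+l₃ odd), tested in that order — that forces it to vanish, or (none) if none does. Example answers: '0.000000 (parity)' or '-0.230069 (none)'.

0.200167 (none)

m-sum 0 ✓  L=14 even ✓  2≤4≤10 ✓
Π(2lᵢ+1) = 9×13×9 = 1053
triangle coeff Δ(4,6,4) = 1/1261260
Σ_t [2,4]: t=2:+1/4608 t=3:−1/1296 t=4:+1/4608 = -7/20736
(3j)²=20/1287 [(4 6 4; 0 0 0)], sign=-1
Σ_t [6,6]: t=6:+1/172800 = 1/172800
(3j)²=2/65 [(4 6 4; -4 5 -1)], sign=-1
⇒ 4πI² = 72/143
I = (+1)√(72/143/(4π)) = 0.20016738
No selection rule forces the value: the integral is nonzero (none).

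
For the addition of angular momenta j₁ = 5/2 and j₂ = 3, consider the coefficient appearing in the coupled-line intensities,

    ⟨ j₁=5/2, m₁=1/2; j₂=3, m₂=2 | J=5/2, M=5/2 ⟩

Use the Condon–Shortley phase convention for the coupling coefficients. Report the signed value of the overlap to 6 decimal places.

j₁+j₂−J=3  J+j₁−j₂=2  J−j₁+j₂=3  j₁+j₂+J+1=9
(j₁±m₁, j₂±m₂, J±M) = (3,2,5,1,5,0)
P² = 1440/7
sum k=2..2:
  [2] +1/24 = 1/24
S = 1/24
C² = P²·S² = 5/14 ; C = +0.597614

+√(5/14) ≈ +0.597614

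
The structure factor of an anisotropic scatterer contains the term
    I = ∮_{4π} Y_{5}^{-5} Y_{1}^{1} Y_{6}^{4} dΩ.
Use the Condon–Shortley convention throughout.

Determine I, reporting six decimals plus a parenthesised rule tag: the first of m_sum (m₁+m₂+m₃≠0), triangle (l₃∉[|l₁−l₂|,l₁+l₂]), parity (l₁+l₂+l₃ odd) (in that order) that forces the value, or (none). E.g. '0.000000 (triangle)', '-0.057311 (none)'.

0.040859 (none)

m-sum 0 ✓  L=12 even ✓  4≤6≤6 ✓
Π(2lᵢ+1) = 11×3×13 = 429
triangle coeff Δ(5,1,6) = 1/858
Σ_t [0,0]: t=0:+1/14400 = 1/14400
(3j)²=6/143 [(5 1 6; 0 0 0)], sign=+1
Σ_t [0,0]: t=0:+1/7257600 = 1/7257600
(3j)²=1/858 [(5 1 6; -5 1 4)], sign=+1
⇒ 4πI² = 3/143
I = (+1)√(3/143/(4π)) = 0.04085899
No selection rule forces the value: the integral is nonzero (none).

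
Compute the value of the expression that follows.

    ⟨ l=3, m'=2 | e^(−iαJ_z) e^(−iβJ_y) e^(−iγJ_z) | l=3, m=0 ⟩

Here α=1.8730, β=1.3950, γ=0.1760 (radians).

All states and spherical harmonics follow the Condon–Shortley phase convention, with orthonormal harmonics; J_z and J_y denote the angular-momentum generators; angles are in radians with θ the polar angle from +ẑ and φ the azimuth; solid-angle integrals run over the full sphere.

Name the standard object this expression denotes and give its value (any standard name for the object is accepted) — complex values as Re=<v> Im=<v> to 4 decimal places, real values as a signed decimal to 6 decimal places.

Wigner D-matrix element, Re=-0.1910 Im=0.1319

This is a Wigner D-matrix element — the rotation-matrix element ⟨l m'| R(α,β,γ) |l m⟩ in the angular-momentum basis.
Split into d^3_{2,0}(β=1.3950) × two z-phases.
c=cos(1.395000/2)=0.766450, s=sin(1.395000/2)=0.642304; N=√[120·1·6·6]=65.726707
k: max(0,(0)−(2))=0 … min(3+(0),3−(2))=1
  k=0: (−1)^2·65.7267/(12)·0.7665^4·0.6423^2 = +0.779790
  k=1: (−1)^3·65.7267/(12)·0.7665^2·0.6423^4 = -0.547634
d^3_{2,0}(1.3950) = +0.779790 -0.547634 = +0.232156
Attach z-rotation phases: D = e^{-i(2)(1.8730)}·(+0.232156)·e^{-i(0)(0.1760)} = -0.191027+0.131928i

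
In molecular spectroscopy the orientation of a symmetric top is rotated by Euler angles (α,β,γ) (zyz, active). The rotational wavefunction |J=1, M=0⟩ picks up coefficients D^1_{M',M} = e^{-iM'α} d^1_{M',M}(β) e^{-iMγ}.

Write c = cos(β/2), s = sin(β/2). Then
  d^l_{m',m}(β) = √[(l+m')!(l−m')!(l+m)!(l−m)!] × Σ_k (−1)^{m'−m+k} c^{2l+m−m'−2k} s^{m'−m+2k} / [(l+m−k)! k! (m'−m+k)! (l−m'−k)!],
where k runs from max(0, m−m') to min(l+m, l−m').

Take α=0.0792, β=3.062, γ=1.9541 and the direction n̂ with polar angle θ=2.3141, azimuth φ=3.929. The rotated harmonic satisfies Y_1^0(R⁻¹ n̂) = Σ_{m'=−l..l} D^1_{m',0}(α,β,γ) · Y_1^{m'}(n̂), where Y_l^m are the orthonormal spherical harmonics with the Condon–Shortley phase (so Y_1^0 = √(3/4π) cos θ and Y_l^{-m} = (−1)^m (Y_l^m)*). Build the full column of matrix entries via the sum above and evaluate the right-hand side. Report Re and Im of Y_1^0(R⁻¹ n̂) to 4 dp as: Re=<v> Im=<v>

Need the full column D^1_{m',0} for m'=−1..1 at α=0.0792, β=3.0620, γ=1.9541.
cos(β/2)=0.039786, sin(β/2)=0.999208
d^1_{-1,0}: single k=1 term ⇒ +0.056221;  D = +0.056045+0.004448i
d^1_{0,0}: k∈[0..1] ⇒ +0.001583 -0.998417 = -0.996834;  D = -0.996834+0.000000i
d^1_{1,0}: single k=0 term ⇒ -0.056221;  D = -0.056045+0.004448i
Y_1^{m'}(θ=2.3141,φ=3.929) and Σ D·Y over m':
  (+0.0560+0.0044i)·(-0.1795+0.1802i)  (-0.9968+0.0000i)·(-0.3306+0.0000i)  (-0.0560+0.0044i)·(+0.1795+0.1802i)
Y_1^0(R⁻¹ n̂) = +0.307879+0.000000i

Re=0.3079 Im=0.0000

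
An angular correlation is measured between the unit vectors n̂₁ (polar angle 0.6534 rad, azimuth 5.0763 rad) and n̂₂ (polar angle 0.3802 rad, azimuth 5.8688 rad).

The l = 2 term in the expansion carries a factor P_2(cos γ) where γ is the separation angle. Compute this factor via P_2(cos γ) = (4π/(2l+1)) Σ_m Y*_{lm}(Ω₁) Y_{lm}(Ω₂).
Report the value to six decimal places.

Expand P_2 via completeness: Σ_{m} conj(Y_{2,m}) at Ω₁ times Y_{2,m} at Ω₂ —
  m=-2: (-0.10657 - 0.09496j) × (0.03595 + 0.03921j) = -0.00011 - 0.00759j  (running Σ = -0.00011 - 0.00759j)
  m=-1: (0.13272 - 0.34847j) × (0.24369 + 0.10719j) = 0.06970 - 0.07069j  (running Σ = 0.06959 - 0.07829j)
  m=0: (0.28114 + 0.00000j) × (0.50048 + 0.00000j) = 0.14071 + 0.00000j  (running Σ = 0.21029 - 0.07829j)
  m=1: (-0.13272 - 0.34847j) × (-0.24369 + 0.10719j) = 0.06970 + 0.07069j  (running Σ = 0.27999 - 0.00759j)
  m=2: (-0.10657 + 0.09496j) × (0.03595 - 0.03921j) = -0.00011 + 0.00759j  (running Σ = 0.27988 + 0.00000j)
Accumulated sum 0.27988 + 0.00000j; after 4π/(2l+1) scaling, 0.70342 + 0.00000j ⇒ P_2 = 0.703421

0.703421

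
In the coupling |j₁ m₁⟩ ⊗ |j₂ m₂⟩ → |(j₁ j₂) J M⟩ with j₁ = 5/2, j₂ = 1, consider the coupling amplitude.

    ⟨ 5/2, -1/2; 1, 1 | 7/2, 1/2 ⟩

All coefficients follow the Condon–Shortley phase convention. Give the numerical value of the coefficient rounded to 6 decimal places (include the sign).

+√(2/7) ≈ +0.534522

j₁+j₂−J=0  J+j₁−j₂=5  J−j₁+j₂=2  j₁+j₂+J+1=8
(j₁±m₁, j₂±m₂, J±M) = (2,3,2,0,4,3)
P² = 1152/7
sum k=0..0:
  [0] +1/24 = 1/24
S = 1/24
C² = P²·S² = 2/7 ; C = +0.534522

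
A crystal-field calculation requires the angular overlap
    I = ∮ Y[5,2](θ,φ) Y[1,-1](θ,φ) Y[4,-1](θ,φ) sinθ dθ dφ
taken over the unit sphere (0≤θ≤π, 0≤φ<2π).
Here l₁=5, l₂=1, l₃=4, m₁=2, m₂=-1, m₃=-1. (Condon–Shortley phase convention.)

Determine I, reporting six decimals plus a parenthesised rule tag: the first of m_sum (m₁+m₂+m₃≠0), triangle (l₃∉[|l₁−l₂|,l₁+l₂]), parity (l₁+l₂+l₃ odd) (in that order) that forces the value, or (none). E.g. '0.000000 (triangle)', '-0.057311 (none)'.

0.225034 (none)

Rules hold: Σm=0, L=10 even, 4≤4≤6.
N = 11·3·9 = 297
Δ = 2!·8!·0!/11! = 1/495
Racah Σ t=1..1: t=1:−1/576 = -1/576
⇒ 3j(5 1 4; 0 0 0)² = 5/99, sgn -1
Racah Σ t=0..0: t=0:+1/1440 = 1/1440
⇒ 3j(5 1 4; 2 -1 -1)² = 7/165, sgn -1
4πI² = N·(3j₀)²·(3jₘ)² = 7/11
I = +1·√(0.636364/4π) = 0.22503380
No selection rule forces the value: the integral is nonzero (none).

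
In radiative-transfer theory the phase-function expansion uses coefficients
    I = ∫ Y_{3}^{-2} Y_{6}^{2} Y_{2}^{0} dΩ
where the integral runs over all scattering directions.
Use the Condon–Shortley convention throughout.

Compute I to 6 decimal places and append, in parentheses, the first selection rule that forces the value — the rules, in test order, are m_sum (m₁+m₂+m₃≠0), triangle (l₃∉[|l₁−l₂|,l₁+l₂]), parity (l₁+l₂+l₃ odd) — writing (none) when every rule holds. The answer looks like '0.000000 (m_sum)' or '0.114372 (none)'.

0.000000 (triangle)

triangle: need 3≤l₃≤9, have 2; I=0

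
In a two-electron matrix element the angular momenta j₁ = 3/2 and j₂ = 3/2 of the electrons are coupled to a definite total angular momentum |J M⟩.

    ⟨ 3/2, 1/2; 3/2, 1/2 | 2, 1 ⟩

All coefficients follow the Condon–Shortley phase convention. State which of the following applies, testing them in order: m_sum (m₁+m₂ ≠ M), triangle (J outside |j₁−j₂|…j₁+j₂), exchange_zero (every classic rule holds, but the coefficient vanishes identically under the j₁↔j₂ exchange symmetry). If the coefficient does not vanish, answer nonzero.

m-sum: m₁+m₂ = 1/2+1/2 = 1, M = 1  ✓
triangle: |j₁−j₂| = 0 ≤ J = 2 ≤ j₁+j₂ = 3  ✓
exchange: j₁=j₂ and m₁=m₂, and (−1)^(j₁+j₂−J) = (−1)^1 = −1 forces ⟨j₁m₁;j₂m₂|JM⟩ = −⟨j₂m₂;j₁m₁|JM⟩ = −⟨j₁m₁;j₂m₂|JM⟩ ⇒ the coefficient vanishes identically
Racah sum check: Σ_k collapses to 0 ⇒ CG = 0

exchange_zero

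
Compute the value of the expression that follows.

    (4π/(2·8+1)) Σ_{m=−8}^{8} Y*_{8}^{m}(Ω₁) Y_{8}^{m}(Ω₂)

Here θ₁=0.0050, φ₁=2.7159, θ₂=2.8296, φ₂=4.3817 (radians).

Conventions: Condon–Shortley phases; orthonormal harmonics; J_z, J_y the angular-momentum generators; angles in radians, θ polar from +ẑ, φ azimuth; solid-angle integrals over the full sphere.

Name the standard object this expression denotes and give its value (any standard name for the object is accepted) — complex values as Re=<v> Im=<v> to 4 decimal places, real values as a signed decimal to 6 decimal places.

This sum is the spherical-harmonic addition theorem: it equals the Legendre polynomial P_l(cos γ) of the angle γ between the two directions.
Term-by-term m-sum for l=8 (normalisation 4π/17 = 0.739198):
  term(m=-8) = (0.000000, -0.000000)   from Y*(Ω₁)=(-0.000000, 0.000000), Y(Ω₂)=(-0.000036, 0.000019)
  term(m=-7) = (-0.000000, -0.000000)   from Y*(Ω₁)=(0.000000, 0.000000), Y(Ω₂)=(-0.000371, -0.000341)
  term(m=-6) = (-0.000000, 0.000000)   from Y*(Ω₁)=(-0.000000, -0.000000), Y(Ω₂)=(0.001592, -0.003629)
  term(m=-5) = (0.000000, 0.000000)   from Y*(Ω₁)=(0.000000, 0.000000), Y(Ω₂)=(0.022250, 0.001843)
  term(m=-4) = (0.000000, -0.000000)   from Y*(Ω₁)=(-0.000000, -0.000000), Y(Ω₂)=(0.022693, 0.089606)
  term(m=-3) = (-0.000000, -0.000000)   from Y*(Ω₁)=(-0.000001, 0.000002), Y(Ω₂)=(-0.230394, 0.150529)
  term(m=-2) = (-0.000137, 0.000026)   from Y*(Ω₁)=(0.000170, -0.000194), Y(Ω₂)=(-0.427770, -0.332940)
  term(m=-1) = (0.001255, 0.013169)   from Y*(Ω₁)=(-0.022466, 0.010187), Y(Ω₂)=(0.174132, -0.507237)
  term(m=+0) = (-0.165740, 0.000000)   from Y*(Ω₁)=(1.162583, -0.000000), Y(Ω₂)=(-0.142561, 0.000000)
  term(m=+1) = (0.001255, -0.013169)   from Y*(Ω₁)=(0.022466, 0.010187), Y(Ω₂)=(-0.174132, -0.507237)
  term(m=+2) = (-0.000137, -0.000026)   from Y*(Ω₁)=(0.000170, 0.000194), Y(Ω₂)=(-0.427770, 0.332940)
  term(m=+3) = (-0.000000, 0.000000)   from Y*(Ω₁)=(0.000001, 0.000002), Y(Ω₂)=(0.230394, 0.150529)
  term(m=+4) = (0.000000, 0.000000)   from Y*(Ω₁)=(-0.000000, 0.000000), Y(Ω₂)=(0.022693, -0.089606)
  term(m=+5) = (0.000000, -0.000000)   from Y*(Ω₁)=(-0.000000, 0.000000), Y(Ω₂)=(-0.022250, 0.001843)
  term(m=+6) = (-0.000000, -0.000000)   from Y*(Ω₁)=(-0.000000, 0.000000), Y(Ω₂)=(0.001592, 0.003629)
  term(m=+7) = (-0.000000, 0.000000)   from Y*(Ω₁)=(-0.000000, 0.000000), Y(Ω₂)=(0.000371, -0.000341)
  term(m=+8) = (0.000000, 0.000000)   from Y*(Ω₁)=(-0.000000, -0.000000), Y(Ω₂)=(-0.000036, -0.000019)
Total Σ_m = (-0.163505, 0.000000). Multiply by 0.739198: (-0.120862, 0.000000). P_8(cos γ) = -0.120862

Legendre polynomial (addition theorem), -0.120862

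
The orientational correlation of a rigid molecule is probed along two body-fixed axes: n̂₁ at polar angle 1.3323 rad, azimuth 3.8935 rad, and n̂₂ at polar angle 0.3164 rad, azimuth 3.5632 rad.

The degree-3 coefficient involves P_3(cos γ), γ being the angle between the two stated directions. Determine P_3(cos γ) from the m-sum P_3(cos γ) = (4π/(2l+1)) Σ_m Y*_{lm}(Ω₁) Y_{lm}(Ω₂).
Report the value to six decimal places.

-0.433141

Addition theorem: P_3(cos γ) = (4π/7) Σ_m Y*_{lm}(Ω₁) Y_{lm}(Ω₂), m = −3…3:
  m=-3: (0.242157, -0.296456) × (-0.003786, 0.011984) = (0.002636, 0.004024)  (running Σ = (0.002636, 0.004024))
  m=-2: (0.015258, 0.227450) × (0.062536, -0.070220) = (0.016926, 0.013152)  (running Σ = (0.019562, 0.017177))
  m=-1: (0.165361, 0.154640) × (-0.322591, 0.144683) = (-0.075718, -0.025961)  (running Σ = (-0.056156, -0.008784))
  m=0: (-0.239878, -0.000000) × (0.537631, 0.000000) = (-0.128966, -0.000000)  (running Σ = (-0.185122, -0.008784))
  m=1: (-0.165361, 0.154640) × (0.322591, 0.144683) = (-0.075718, 0.025961)  (running Σ = (-0.260839, 0.017177))
  m=2: (0.015258, -0.227450) × (0.062536, 0.070220) = (0.016926, -0.013152)  (running Σ = (-0.243914, 0.004024))
  m=3: (-0.242157, -0.296456) × (0.003786, 0.011984) = (0.002636, -0.004024)  (running Σ = (-0.241278, 0.000000))
Total Σ_m = (-0.241278, 0.000000). Multiply by 1.795196: (-0.433141, 0.000000). P_3(cos γ) = -0.433141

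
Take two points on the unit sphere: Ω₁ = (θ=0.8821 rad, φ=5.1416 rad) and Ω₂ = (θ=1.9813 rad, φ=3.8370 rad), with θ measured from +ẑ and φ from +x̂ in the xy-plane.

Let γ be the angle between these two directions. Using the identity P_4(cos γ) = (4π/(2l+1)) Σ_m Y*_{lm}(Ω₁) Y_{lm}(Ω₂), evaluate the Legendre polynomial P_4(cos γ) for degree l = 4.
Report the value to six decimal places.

Summing Y*_{l m}(θ₁,φ₁)·Y_{l m}(θ₂,φ₂) over m ∈ [−4, 4]; prefactor 4π/(2·4+1) = 1.396263:
  term(m=-4) = +0.023841-0.043024i   from Y*(Ω₁)=-0.022884+0.155573i, Y(Ω₂)=-0.292755-0.110182i
  term(m=-3) = +0.100990+0.098361i   from Y*(Ω₁)=-0.351526+0.102288i, Y(Ω₂)=-0.189801-0.335039i
  term(m=-2) = -0.010137+0.005972i   from Y*(Ω₁)=-0.238171-0.275768i, Y(Ω₂)=+0.005780-0.031767i
  term(m=-1) = -0.003442-0.012622i   from Y*(Ω₁)=-0.016683+0.036453i, Y(Ω₂)=-0.250567+0.209090i
  term(m=+0) = +0.033936+0.000000i   from Y*(Ω₁)=-0.360440-0.000000i, Y(Ω₂)=-0.094152+0.000000i
  term(m=+1) = -0.003442+0.012622i   from Y*(Ω₁)=+0.016683+0.036453i, Y(Ω₂)=+0.250567+0.209090i
  term(m=+2) = -0.010137-0.005972i   from Y*(Ω₁)=-0.238171+0.275768i, Y(Ω₂)=+0.005780+0.031767i
  term(m=+3) = +0.100990-0.098361i   from Y*(Ω₁)=+0.351526+0.102288i, Y(Ω₂)=+0.189801-0.335039i
  term(m=+4) = +0.023841+0.043024i   from Y*(Ω₁)=-0.022884-0.155573i, Y(Ω₂)=-0.292755+0.110182i
Accumulated sum +0.256441+0.000000i; after 4π/(2l+1) scaling, +0.358059+0.000000i ⇒ P_4 = 0.358059

0.358059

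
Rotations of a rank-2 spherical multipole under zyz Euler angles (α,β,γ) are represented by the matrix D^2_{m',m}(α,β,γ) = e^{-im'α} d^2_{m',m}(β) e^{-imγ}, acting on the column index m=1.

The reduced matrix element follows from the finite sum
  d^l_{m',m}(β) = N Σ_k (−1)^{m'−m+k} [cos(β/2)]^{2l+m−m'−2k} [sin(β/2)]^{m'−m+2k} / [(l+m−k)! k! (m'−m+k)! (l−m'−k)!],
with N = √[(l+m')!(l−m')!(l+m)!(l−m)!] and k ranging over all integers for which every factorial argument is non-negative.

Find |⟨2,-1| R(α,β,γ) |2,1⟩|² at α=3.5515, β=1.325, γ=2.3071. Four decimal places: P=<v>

P=0.3164

Split into d^2_{-1,1}(β=1.3250) × two z-phases.
With c≡cos(β/2)=0.788457 and s≡sin(β/2)=0.615090, N=[1·6·6·1]^{1/2}=6.000000
k: max(0,(1)−(-1))=2 … min(2+(1),2−(-1))=3
  k=2: (−1)^0·6.0000/(2)·0.7885^2·0.6151^2 = +0.705593
  k=3: (−1)^1·6.0000/(6)·0.7885^0·0.6151^4 = -0.143138
d^2_{-1,1}(1.3250) = +0.705593 -0.143138 = +0.562455
|D^2_{-1,1}|² = |d^2_{-1,1}(β)|² = (+0.562455)² = 0.316356 (the z-rotation phases have unit modulus)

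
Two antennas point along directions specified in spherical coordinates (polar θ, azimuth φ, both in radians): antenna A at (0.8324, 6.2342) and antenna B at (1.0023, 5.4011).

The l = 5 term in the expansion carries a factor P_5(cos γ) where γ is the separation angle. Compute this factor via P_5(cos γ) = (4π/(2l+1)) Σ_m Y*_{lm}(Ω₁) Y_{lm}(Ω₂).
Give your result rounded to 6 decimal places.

Addition theorem: P_5(cos γ) = (4π/11) Σ_m Y*_{lm}(Ω₁) Y_{lm}(Ω₂), m = −5…5:
  m=-5: (0.099613, -0.024898) × (-0.058664, -0.188334) = (-0.010533, -0.017300)  (running Σ = (-0.010533, -0.017300))
  m=-4: (0.289868, -0.057535) × (-0.369072, -0.150308) = (-0.115630, -0.022335)  (running Σ = (-0.126163, -0.039635))
  m=-3: (0.426003, -0.063058) × (-0.292996, 0.158295) = (-0.114835, 0.085910)  (running Σ = (-0.240998, 0.046275))
  m=-2: (0.223037, -0.021921) × (0.016248, -0.082975) = (0.001805, -0.018863)  (running Σ = (-0.239193, 0.027413))
  m=-1: (-0.244215, 0.011973) × (-0.221900, -0.269567) = (0.057419, 0.063176)  (running Σ = (-0.181775, 0.090588))
  m=0: (-0.297773, -0.000000) × (0.000236, 0.000000) = (-0.000070, -0.000000)  (running Σ = (-0.181845, 0.090588))
  m=1: (0.244215, 0.011973) × (0.221900, -0.269567) = (0.057419, -0.063176)  (running Σ = (-0.124426, 0.027413))
  m=2: (0.223037, 0.021921) × (0.016248, 0.082975) = (0.001805, 0.018863)  (running Σ = (-0.122621, 0.046275))
  m=3: (-0.426003, -0.063058) × (0.292996, 0.158295) = (-0.114835, -0.085910)  (running Σ = (-0.237456, -0.039635))
  m=4: (0.289868, 0.057535) × (-0.369072, 0.150308) = (-0.115630, 0.022335)  (running Σ = (-0.353087, -0.017300))
  m=5: (-0.099613, -0.024898) × (0.058664, -0.188334) = (-0.010533, 0.017300)  (running Σ = (-0.363619, 0.000000))
Total Σ_m = (-0.363619, 0.000000). Multiply by 1.142397: (-0.415398, 0.000000). P_5(cos γ) = -0.415398

-0.415398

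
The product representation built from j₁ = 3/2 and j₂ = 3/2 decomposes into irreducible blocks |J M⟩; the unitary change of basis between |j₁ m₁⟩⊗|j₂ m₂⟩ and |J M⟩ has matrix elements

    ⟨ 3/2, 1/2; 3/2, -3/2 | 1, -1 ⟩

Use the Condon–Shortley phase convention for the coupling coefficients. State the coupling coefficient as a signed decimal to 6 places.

√[3·2!1!1!/5! · 2!1!0!3!0!2!] = √(6/5)
  +(−1)^0/∏(0,2,1,0,0,1)! = 1/2  (running 1/2)
⟨..|..⟩ = √(6/5)·(1/2) = +0.547723

+0.547723  (= +√(3/10))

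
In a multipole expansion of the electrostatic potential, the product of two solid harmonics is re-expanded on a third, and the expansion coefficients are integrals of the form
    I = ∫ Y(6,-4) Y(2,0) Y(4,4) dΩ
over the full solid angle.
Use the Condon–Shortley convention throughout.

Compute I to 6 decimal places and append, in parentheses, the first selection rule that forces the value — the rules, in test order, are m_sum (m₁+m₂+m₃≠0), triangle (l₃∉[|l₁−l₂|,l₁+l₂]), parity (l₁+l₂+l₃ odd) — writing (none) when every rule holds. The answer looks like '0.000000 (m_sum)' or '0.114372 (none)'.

0.106690 (none)

m-sum 0 ✓  L=12 even ✓  4≤4≤8 ✓
Π(2lᵢ+1) = 13×5×9 = 585
triangle coeff Δ(6,2,4) = 1/6435
Σ_t [2,2]: t=2:+1/2304 = 1/2304
(3j)²=5/143 [(6 2 4; 0 0 0)], sign=+1
Σ_t [2,2]: t=2:+1/161280 = 1/161280
(3j)²=1/143 [(6 2 4; -4 0 4)], sign=+1
⇒ 4πI² = 225/1573
I = (+1)√(225/1573/(4π)) = 0.10668957
No selection rule forces the value: the integral is nonzero (none).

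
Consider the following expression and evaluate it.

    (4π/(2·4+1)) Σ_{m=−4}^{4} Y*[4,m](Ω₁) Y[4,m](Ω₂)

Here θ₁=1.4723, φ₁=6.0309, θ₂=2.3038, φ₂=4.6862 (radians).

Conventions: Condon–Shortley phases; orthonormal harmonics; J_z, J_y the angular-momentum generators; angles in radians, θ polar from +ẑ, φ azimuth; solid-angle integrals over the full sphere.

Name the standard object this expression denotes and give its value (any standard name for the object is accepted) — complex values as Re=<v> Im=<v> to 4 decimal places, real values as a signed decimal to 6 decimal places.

Legendre polynomial (addition theorem), +0.337942

This sum is the spherical-harmonic addition theorem: it equals the Legendre polynomial P_l(cos γ) of the angle γ between the two directions.
Term-by-term m-sum for l=4 (normalisation 4π/9 = 1.396263):
  m=-4: Y*=(0.231151, -0.367340)  Y=(0.134247, 0.014115)  product (0.036216, -0.046052)
  m=-3: Y*=(0.088188, -0.083293)  Y=(-0.026980, 0.342692)  product (0.026164, 0.032469)
  m=-2: Y*=(-0.270373, 0.149314)  Y=(-0.393713, -0.020641)  product (0.109532, -0.053206)
  m=-1: Y*=(-0.131458, 0.033887)  Y=(0.000825, -0.031491)  product (0.000959, 0.004168)
  m=+0: Y*=(0.287014, -0.000000)  Y=(-0.361338, 0.000000)  product (-0.103709, 0.000000)
  m=+1: Y*=(0.131458, 0.033887)  Y=(-0.000825, -0.031491)  product (0.000959, -0.004168)
  m=+2: Y*=(-0.270373, -0.149314)  Y=(-0.393713, 0.020641)  product (0.109532, 0.053206)
  m=+3: Y*=(-0.088188, -0.083293)  Y=(0.026980, 0.342692)  product (0.026164, -0.032469)
  m=+4: Y*=(0.231151, 0.367340)  Y=(0.134247, -0.014115)  product (0.036216, 0.046052)
Accumulated sum (0.242033, -0.000000); after 4π/(2l+1) scaling, (0.337942, -0.000000) ⇒ P_4 = 0.337942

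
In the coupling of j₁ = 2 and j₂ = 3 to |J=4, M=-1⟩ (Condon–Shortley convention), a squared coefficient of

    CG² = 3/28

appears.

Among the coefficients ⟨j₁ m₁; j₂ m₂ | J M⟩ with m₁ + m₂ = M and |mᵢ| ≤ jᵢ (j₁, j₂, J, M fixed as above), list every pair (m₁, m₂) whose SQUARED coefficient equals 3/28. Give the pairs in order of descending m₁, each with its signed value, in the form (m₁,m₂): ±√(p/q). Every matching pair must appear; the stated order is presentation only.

(0,-1): +√(3/28)

Admissible pairs with m₁+m₂ = M = -1: (-2,1), (-1,0), (0,-1), (1,-2), (2,-3)
  (m₁,m₂)=(2,-3): CG² = 3/70, CG = +√(3/70)
  (m₁,m₂)=(1,-2): CG² = 7/20, CG = +√(7/20)
  (m₁,m₂)=(0,-1): CG² = 3/28, CG = +√(3/28)   ← matches the target
  (m₁,m₂)=(-1,0): CG² = 3/14, CG = −√(3/14)
  (m₁,m₂)=(-2,1): CG² = 2/7, CG = −√(2/7)
Pairs with CG² = 3/28: (0,-1): +√(3/28)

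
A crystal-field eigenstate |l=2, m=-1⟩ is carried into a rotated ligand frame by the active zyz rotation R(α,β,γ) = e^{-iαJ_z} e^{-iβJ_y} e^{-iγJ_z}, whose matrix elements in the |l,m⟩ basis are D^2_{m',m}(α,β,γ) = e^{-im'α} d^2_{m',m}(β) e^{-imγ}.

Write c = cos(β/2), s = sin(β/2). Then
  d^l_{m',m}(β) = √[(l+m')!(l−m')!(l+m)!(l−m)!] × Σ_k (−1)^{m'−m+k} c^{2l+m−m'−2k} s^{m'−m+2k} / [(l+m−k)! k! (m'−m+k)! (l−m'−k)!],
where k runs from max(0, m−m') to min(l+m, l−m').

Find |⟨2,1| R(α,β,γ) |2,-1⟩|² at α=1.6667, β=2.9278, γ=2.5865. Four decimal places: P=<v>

P=0.8904

First d^2_{1,-1}(β=2.9278), then the phase factors e^{-i(1)α} and e^{-i(-1)γ}:
c=cos(2.927800/2)=0.106693, s=sin(2.927800/2)=0.994292; N=√[6·1·1·6]=6.000000
The bounds max(0,m−m')=0 and min(l+m,l−m')=1 give 2 terms
  k=0: (−1)^2·6.0000/(2)·0.1067^2·0.9943^2 = +0.033761
  k=1: (−1)^3·6.0000/(6)·0.1067^0·0.9943^4 = -0.977363
d^2_{1,-1}(2.9278) = +0.033761 -0.977363 = -0.943601
|D^2_{1,-1}|² = |d^2_{1,-1}(β)|² = (-0.943601)² = 0.890384 (the z-rotation phases have unit modulus)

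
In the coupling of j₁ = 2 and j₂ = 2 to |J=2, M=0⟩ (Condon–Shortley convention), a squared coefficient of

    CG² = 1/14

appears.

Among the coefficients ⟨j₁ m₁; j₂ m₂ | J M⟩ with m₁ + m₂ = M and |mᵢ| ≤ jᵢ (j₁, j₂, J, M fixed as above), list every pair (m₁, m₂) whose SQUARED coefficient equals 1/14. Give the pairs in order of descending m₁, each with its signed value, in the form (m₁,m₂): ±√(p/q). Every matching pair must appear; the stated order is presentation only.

Admissible pairs with m₁+m₂ = M = 0: (-2,2), (-1,1), (0,0), (1,-1), (2,-2)
  (m₁,m₂)=(2,-2): CG² = 2/7, CG = +√(2/7)
  (m₁,m₂)=(1,-1): CG² = 1/14, CG = +√(1/14)   ← matches the target
  (m₁,m₂)=(0,0): CG² = 2/7, CG = −√(2/7)
  (m₁,m₂)=(-1,1): CG² = 1/14, CG = +√(1/14)   ← matches the target
  (m₁,m₂)=(-2,2): CG² = 2/7, CG = +√(2/7)
Pairs with CG² = 1/14: (1,-1): +√(1/14); (-1,1): +√(1/14)

(1,-1): +√(1/14); (-1,1): +√(1/14)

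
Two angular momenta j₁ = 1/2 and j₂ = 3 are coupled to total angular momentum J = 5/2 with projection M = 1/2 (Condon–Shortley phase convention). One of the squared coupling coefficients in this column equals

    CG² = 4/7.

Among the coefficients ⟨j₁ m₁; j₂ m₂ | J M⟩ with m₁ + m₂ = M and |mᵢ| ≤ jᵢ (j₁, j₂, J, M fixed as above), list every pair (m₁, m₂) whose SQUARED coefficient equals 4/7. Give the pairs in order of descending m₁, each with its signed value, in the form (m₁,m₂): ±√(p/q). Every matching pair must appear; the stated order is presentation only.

(-1/2,1): −√(4/7)

Admissible pairs with m₁+m₂ = M = 1/2: (-1/2,1), (1/2,0)
  (m₁,m₂)=(1/2,0): CG² = 3/7, CG = +√(3/7)
  (m₁,m₂)=(-1/2,1): CG² = 4/7, CG = −√(4/7)   ← matches the target
Pairs with CG² = 4/7: (-1/2,1): −√(4/7)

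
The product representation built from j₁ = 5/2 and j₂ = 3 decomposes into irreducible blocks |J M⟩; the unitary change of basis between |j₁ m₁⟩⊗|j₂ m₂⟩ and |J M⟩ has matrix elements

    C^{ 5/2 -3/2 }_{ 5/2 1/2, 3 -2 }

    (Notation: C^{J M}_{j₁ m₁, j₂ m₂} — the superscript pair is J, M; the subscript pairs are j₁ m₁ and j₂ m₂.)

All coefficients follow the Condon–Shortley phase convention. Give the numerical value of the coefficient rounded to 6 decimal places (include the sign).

-0.267261

triangle: 3!*2!*3!/9! = 72/362880
(j±m)!: 3!*2!*1!*5!*1!*4! = 34560
prefactor² = (2J+1)*Δ*N² = 288/7
  k=0: +1/(0!*3!*2!*1!*0!*2!) = 1/24
  k=1: −1/(1!*2!*1!*0!*1!*3!) = -1/12
Σ = -1/24  ⇒  CG² = 288/7*(-1/24)² = 1/14
CG = −√(1/14) = -0.267261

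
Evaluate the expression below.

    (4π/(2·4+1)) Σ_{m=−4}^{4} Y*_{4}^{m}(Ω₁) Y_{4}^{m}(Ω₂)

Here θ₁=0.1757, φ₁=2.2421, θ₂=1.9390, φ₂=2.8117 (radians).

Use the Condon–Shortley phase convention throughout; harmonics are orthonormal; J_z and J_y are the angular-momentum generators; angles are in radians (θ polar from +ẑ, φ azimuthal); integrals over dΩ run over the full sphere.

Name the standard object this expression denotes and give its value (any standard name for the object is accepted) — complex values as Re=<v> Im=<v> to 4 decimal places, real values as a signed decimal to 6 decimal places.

Legendre polynomial (addition theorem), +0.208023

This sum is the spherical-harmonic addition theorem: it equals the Legendre polynomial P_l(cos γ) of the angle γ between the two directions.
Summing Y*_{l m}(θ₁,φ₁)·Y_{l m}(θ₂,φ₂) over m ∈ [−4, 4]; prefactor 4π/(2·4+1) = 1.396263:
  [-4]  conj(Y_{4,-4})(Ω₁) = -0.000371+0.000182i ; Y_{4,-4}(Ω₂) = +0.083351+0.324769i ; Δ = -0.000090-0.000105i
  [-3]  conj(Y_{4,-3})(Ω₁) = +0.005946+0.002822i ; Y_{4,-3}(Ω₂) = +0.200850+0.305815i ; Δ = +0.000331+0.002385i
  [-2]  conj(Y_{4,-2})(Ω₁) = -0.013378-0.057607i ; Y_{4,-2}(Ω₂) = -0.021420-0.016617i ; Δ = -0.000671+0.001456i
  [-1]  conj(Y_{4,-1})(Ω₁) = -0.191747+0.241380i ; Y_{4,-1}(Ω₂) = -0.314600-0.107721i ; Δ = +0.086325-0.055283i
  [+0]  conj(Y_{4,0})(Ω₁) = +0.720453-0.000000i ; Y_{4,0}(Ω₂) = -0.031654+0.000000i ; Δ = -0.022806+0.000000i
  [+1]  conj(Y_{4,1})(Ω₁) = +0.191747+0.241380i ; Y_{4,1}(Ω₂) = +0.314600-0.107721i ; Δ = +0.086325+0.055283i
  [+2]  conj(Y_{4,2})(Ω₁) = -0.013378+0.057607i ; Y_{4,2}(Ω₂) = -0.021420+0.016617i ; Δ = -0.000671-0.001456i
  [+3]  conj(Y_{4,3})(Ω₁) = -0.005946+0.002822i ; Y_{4,3}(Ω₂) = -0.200850+0.305815i ; Δ = +0.000331-0.002385i
  [+4]  conj(Y_{4,4})(Ω₁) = -0.000371-0.000182i ; Y_{4,4}(Ω₂) = +0.083351-0.324769i ; Δ = -0.000090+0.000105i
Accumulated sum +0.148986-0.000000i; after 4π/(2l+1) scaling, +0.208023-0.000000i ⇒ P_4 = 0.208023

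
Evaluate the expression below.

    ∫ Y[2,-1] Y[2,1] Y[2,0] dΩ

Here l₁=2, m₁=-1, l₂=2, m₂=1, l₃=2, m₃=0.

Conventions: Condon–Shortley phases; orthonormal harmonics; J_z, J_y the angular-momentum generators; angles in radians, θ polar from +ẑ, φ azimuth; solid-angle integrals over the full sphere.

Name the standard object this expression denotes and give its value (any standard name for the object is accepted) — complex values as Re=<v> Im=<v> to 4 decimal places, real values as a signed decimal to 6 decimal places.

This is a Gaunt coefficient — the integral of a triple product of spherical harmonics over the sphere.
m-sum 0 ✓  L=6 even ✓  0≤2≤4 ✓
Π(2lᵢ+1) = 5×5×5 = 125
triangle coeff Δ(2,2,2) = 1/630
Σ_t [0,2]: t=0:+1/8 t=1:−1/1 t=2:+1/8 = -3/4
(3j)²=2/35 [(2 2 2; 0 0 0)], sign=-1
Σ_t [1,2]: t=1:−1/4 t=2:+1/2 = 1/4
(3j)²=1/70 [(2 2 2; -1 1 0)], sign=+1
⇒ 4πI² = 5/49
I = (-1)√(5/49/(4π)) = -0.09011188

Gaunt coefficient, -0.090112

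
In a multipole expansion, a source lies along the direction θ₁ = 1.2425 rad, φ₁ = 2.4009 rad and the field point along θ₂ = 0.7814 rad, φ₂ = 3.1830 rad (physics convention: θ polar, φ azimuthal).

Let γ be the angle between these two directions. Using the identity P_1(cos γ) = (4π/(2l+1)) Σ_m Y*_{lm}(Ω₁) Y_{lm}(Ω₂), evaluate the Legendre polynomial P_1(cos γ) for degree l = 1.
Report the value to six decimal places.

Expand P_1 via completeness: Σ_{m} conj(Y_{1,m}) at Ω₁ times Y_{1,m} at Ω₂ —
  m=-1: (-0.241358, 0.220688) × (-0.243114, 0.010072) = (0.056455, -0.056083)  (running Σ = (0.056455, -0.056083))
  m=0: (0.157541, -0.000000) × (0.346873, 0.000000) = (0.054647, 0.000000)  (running Σ = (0.111101, -0.056083))
  m=1: (0.241358, 0.220688) × (0.243114, 0.010072) = (0.056455, 0.056083)  (running Σ = (0.167556, 0.000000))
Total Σ_m = (0.167556, 0.000000). Multiply by 4.188790: (0.701855, 0.000000). P_1(cos γ) = 0.701855

0.701855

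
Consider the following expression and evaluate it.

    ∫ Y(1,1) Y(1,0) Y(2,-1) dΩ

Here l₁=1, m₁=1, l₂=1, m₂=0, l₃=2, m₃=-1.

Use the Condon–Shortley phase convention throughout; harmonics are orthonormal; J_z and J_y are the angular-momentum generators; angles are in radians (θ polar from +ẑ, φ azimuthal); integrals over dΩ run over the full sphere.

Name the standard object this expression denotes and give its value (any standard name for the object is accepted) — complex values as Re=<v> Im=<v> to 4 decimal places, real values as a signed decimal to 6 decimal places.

Gaunt coefficient, -0.218510

This is a Gaunt coefficient — the integral of a triple product of spherical harmonics over the sphere.
Checks pass: Σm=0; 4 even; l₃=2∈[0,2].
(2·1+1)(2·1+1)(2·2+1) = 45
Δ: 0! 2! 2! / 5! → 1/30
sum: t=0:+1/1 = 1/1
3j²(1 1 2; 0 0 0) = Δ·Π!·Σ² = 2/15  (sign +1)
sum: t=0:+1/2 = 1/2
3j²(1 1 2; 1 0 -1) = Δ·Π!·Σ² = 1/10  (sign -1)
combine: 4πI² = 45·2/15·1/10 = 3/5
take √, sign -1: I = -0.21850969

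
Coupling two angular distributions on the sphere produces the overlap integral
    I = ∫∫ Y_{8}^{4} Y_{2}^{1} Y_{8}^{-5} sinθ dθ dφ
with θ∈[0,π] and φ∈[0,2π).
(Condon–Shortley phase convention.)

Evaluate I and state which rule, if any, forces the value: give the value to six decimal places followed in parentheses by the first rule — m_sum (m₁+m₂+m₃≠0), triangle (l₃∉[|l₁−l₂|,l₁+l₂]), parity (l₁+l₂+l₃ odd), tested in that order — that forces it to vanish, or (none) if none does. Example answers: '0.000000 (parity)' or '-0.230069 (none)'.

-0.175924 (none)

m-sum 0 ✓  L=18 even ✓  6≤8≤10 ✓
Π(2lᵢ+1) = 17×5×17 = 1445
triangle coeff Δ(8,2,8) = 1/348840
Σ_t [0,2]: t=0:+1/116121600 t=1:−1/25401600 t=2:+1/116121600 = -1/45158400
(3j)²=24/1615 [(8 2 8; 0 0 0)], sign=-1
Σ_t [1,2]: t=1:−1/479001600 t=2:+1/1916006400 = -1/638668800
(3j)²=117/6460 [(8 2 8; 4 1 -5)], sign=+1
⇒ 4πI² = 702/1805
I = (-1)√(702/1805/(4π)) = -0.17592397
No selection rule forces the value: the integral is nonzero (none).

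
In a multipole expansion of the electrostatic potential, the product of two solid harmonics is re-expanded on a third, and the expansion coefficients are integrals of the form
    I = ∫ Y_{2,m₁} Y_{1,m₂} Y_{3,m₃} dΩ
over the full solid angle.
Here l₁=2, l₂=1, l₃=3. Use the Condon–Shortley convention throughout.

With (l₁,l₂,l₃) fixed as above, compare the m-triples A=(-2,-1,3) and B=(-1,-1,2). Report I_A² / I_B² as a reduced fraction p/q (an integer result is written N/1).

3/2

l's match ⇒ only the (l;m) 3-j factors differ between A and B.
A: triangle coeff Δ(2,1,3) = 1/105; Σ_t [0,0]: t=0:+1/48 = 1/48; (3j)²=1/7 [(2 1 3; -2 -1 3)], sign=+1
B: triangle coeff Δ(2,1,3) = 1/105; Σ_t [0,0]: t=0:+1/12 = 1/12; (3j)²=2/21 [(2 1 3; -1 -1 2)], sign=-1
I_A²/I_B² = (1/7)/(2/21) = 3/2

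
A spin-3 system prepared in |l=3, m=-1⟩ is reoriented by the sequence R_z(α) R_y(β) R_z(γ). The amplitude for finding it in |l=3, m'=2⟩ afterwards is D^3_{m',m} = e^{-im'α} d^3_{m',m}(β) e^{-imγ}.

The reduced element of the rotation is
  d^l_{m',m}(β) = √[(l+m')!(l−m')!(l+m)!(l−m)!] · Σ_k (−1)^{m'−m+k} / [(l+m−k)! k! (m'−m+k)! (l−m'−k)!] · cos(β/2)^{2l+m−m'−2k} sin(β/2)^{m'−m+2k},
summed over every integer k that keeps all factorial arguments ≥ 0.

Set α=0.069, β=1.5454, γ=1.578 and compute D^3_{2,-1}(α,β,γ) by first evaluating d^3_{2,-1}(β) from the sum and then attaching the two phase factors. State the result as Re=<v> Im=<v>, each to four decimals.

Re=-0.0541 Im=-0.4109

Split into d^3_{2,-1}(β=1.5454) × two z-phases.
With c≡cos(β/2)=0.716028 and s≡sin(β/2)=0.698071, N=[120·1·2·24]^{1/2}=75.894664
Admissible k: 0..1 (factorial args all ≥0)
  k=0: (−1)^3·75.8947/(12)·0.7160^3·0.6981^3 = -0.789805
  k=1: (−1)^4·75.8947/(24)·0.7160^1·0.6981^5 = +0.375343
d^3_{2,-1}(1.5454) = -0.789805 +0.375343 = -0.414462
Attach z-rotation phases: D = e^{-i(2)(0.0690)}·(-0.414462)·e^{-i(-1)(1.5780)} = -0.054056-0.410922i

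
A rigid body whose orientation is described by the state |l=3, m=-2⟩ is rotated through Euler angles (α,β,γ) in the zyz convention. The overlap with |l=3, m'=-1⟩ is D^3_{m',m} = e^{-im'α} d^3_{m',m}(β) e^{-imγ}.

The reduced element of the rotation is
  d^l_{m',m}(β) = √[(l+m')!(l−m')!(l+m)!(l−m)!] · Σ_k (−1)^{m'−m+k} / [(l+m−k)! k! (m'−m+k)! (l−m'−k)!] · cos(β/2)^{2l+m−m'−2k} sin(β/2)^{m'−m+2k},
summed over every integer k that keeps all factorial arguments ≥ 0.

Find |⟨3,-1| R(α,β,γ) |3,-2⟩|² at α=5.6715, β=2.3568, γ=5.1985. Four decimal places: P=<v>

P=0.0651

D^3_{-1,-2}(5.6715,2.3568,5.1985) = e^{-i·-1·5.6715}·d^3_{-1,-2}(2.3568)·e^{-i·-2·5.1985}. Compute d first:
With c≡cos(β/2)=0.382404 and s≡sin(β/2)=0.923995, N=[2·24·1·120]^{1/2}=75.894664
The bounds max(0,m−m')=0 and min(l+m,l−m')=1 give 2 terms
  k=0: (−1)^1·75.8947/(24)·0.3824^5·0.9240^1 = -0.023894
  k=1: (−1)^2·75.8947/(12)·0.3824^3·0.9240^3 = +0.279001
d^3_{-1,-2}(2.3568) = -0.023894 +0.279001 = +0.255107
|D^3_{-1,-2}|² = |d^3_{-1,-2}(β)|² = (+0.255107)² = 0.065080 (the z-rotation phases have unit modulus)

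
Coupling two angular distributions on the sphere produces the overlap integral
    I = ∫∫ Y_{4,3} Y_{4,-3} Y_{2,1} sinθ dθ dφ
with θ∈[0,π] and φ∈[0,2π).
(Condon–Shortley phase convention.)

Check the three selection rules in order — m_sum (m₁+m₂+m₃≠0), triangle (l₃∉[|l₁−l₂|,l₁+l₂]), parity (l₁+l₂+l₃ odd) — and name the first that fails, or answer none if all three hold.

m_sum

azimuthal sum: 3 − 3 + 1 = 1  ✗
0 ≤ 2 ≤ 8 (triangle on l)
L = 4 + 4 + 2 = 10 (even)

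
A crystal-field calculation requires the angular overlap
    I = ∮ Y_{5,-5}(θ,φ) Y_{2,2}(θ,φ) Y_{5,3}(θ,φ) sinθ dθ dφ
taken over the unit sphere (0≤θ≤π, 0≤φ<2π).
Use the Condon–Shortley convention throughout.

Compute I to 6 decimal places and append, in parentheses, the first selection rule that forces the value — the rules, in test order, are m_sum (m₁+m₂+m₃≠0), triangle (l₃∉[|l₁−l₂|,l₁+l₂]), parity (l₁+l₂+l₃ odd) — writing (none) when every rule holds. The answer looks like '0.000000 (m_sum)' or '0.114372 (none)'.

0.088588 (none)

m-sum 0 ✓  L=12 even ✓  3≤5≤7 ✓
Π(2lᵢ+1) = 11×5×11 = 605
triangle coeff Δ(5,2,5) = 1/38610
Σ_t [0,2]: t=0:+1/2880 t=1:−1/576 t=2:+1/2880 = -1/960
(3j)²=10/429 [(5 2 5; 0 0 0)], sign=+1
Σ_t [2,2]: t=2:+1/161280 = 1/161280
(3j)²=1/143 [(5 2 5; -5 2 3)], sign=+1
⇒ 4πI² = 50/507
I = (+1)√(50/507/(4π)) = 0.08858824
No selection rule forces the value: the integral is nonzero (none).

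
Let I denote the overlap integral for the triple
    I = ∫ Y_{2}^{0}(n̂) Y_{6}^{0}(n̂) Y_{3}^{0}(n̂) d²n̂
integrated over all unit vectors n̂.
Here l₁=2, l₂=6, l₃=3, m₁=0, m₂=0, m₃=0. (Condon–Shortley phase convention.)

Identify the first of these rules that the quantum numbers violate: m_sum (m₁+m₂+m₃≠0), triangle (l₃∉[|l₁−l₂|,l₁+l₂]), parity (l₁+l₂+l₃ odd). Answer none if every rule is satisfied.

triangle

Σmᵢ = 0  ✓
l₃∈[|l₁−l₂|,l₁+l₂]=[4,8] required, l₃=3 fails  ✗
Σlᵢ = 11 ⇒ odd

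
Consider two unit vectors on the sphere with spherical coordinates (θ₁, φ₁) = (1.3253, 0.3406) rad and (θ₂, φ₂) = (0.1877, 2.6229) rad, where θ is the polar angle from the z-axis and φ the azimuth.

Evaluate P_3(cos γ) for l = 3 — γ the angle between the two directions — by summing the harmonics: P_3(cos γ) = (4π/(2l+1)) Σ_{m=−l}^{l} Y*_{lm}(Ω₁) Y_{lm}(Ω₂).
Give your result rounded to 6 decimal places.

-0.176484

Addition theorem: P_3(cos γ) = (4π/7) Σ_m Y*_{lm}(Ω₁) Y_{lm}(Ω₂), m = −3…3:
  m=-3: Y*=+0.198718+0.324848i  Y=-0.000040-0.002711i  product +0.000873-0.000552i
  m=-2: Y*=+0.181550+0.147173i  Y=+0.017776+0.030103i  product -0.001203+0.008081i
  m=-1: Y*=-0.208215-0.073794i  Y=-0.200375-0.114380i  product +0.033281+0.038602i
  m=+0: Y*=-0.245302-0.000000i  Y=+0.669416+0.000000i  product -0.164209-0.000000i
  m=+1: Y*=+0.208215-0.073794i  Y=+0.200375-0.114380i  product +0.033281-0.038602i
  m=+2: Y*=+0.181550-0.147173i  Y=+0.017776-0.030103i  product -0.001203-0.008081i
  m=+3: Y*=-0.198718+0.324848i  Y=+0.000040-0.002711i  product +0.000873+0.000552i
Total Σ_m = -0.098309-0.000000i. Multiply by 1.795196: -0.176484-0.000000i. P_3(cos γ) = -0.176484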